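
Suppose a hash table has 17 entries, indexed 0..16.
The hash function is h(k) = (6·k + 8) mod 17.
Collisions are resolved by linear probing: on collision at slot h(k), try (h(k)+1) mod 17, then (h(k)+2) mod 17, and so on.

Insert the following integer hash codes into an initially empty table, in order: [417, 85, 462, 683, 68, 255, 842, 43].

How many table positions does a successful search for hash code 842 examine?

4

Insert 417: h=11, slot 11 empty → index 11.
Insert 85: h=8, slot 8 empty → index 8.
Insert 462: h=9, slot 9 empty → index 9.
Insert 683: h=9, slot 9 occupied → index 10.
Insert 68: h=8, slots 8,9,10,11 occupied → index 12.
Insert 255: h=8, slots 8,9,10,11,12 occupied → index 13.
Insert 842: h=11, slots 11,12,13 occupied → index 14.
Insert 43: h=11, slots 11,12,13,14 occupied → index 15.
Table: [∅, ∅, ∅, ∅, ∅, ∅, ∅, ∅, 85, 462, 683, 417, 68, 255, 842, 43, ∅]
Lookup 842: h=11, probe 11,12,13,14 → found at 14.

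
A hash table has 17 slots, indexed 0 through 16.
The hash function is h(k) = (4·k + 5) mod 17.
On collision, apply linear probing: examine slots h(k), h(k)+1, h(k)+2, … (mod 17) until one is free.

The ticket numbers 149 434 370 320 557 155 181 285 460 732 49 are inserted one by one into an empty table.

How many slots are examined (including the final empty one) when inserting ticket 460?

Insert 149: h=6, slot 6 empty => index 6.
Insert 434: h=7, slot 7 empty => index 7.
Insert 370: h=6, slots 6,7 occupied => index 8.
Insert 320: h=10, slot 10 empty => index 10.
Insert 557: h=6, slots 6,7,8 occupied => index 9.
Insert 155: h=13, slot 13 empty => index 13.
Insert 181: h=15, slot 15 empty => index 15.
Insert 285: h=6, slots 6,7,8,9,10 occupied => index 11.
Insert 460: h=9, slots 9,10,11 occupied => index 12.
Insert 732: h=9, slots 9,10,11,12,13 occupied => index 14.
Insert 49: h=14, slots 14,15 occupied => index 16.
Table: [∅, ∅, ∅, ∅, ∅, ∅, 149, 434, 370, 557, 320, 285, 460, 155, 732, 181, 49]

4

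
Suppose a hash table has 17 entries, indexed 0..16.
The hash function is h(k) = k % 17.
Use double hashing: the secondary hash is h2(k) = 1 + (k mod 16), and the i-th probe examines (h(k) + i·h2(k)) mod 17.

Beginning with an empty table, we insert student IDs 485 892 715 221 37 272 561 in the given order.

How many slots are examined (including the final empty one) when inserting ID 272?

3

485 hashes to 9; slot 9 is free -> place at 9.
892 hashes to 8; slot 8 is free -> place at 8.
715 hashes to 1; slot 1 is free -> place at 1.
221 hashes to 0; slot 0 is free -> place at 0.
37 hashes to 3; slot 3 is free -> place at 3.
272 hashes to 0, h2=1; 0,1 taken -> place at 2.
561 hashes to 0, h2=2; 0,2 taken -> place at 4.
Table: [221, 715, 272, 37, 561, ., ., ., 892, 485, ., ., ., ., ., ., .]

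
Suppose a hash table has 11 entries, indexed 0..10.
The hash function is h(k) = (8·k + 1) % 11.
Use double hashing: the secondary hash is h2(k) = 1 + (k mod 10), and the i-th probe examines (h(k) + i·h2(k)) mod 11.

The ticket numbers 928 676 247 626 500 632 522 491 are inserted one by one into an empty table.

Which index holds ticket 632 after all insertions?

3

928: h=0 => slot 0
676: h=8 => slot 8
247: h=8, h2=8, probe 8,5 => slot 5
626: h=4 => slot 4
500: h=8, h2=1, probe 8,9 => slot 9
632: h=8, h2=3, probe 8,0,3 => slot 3
522: h=8, h2=3, probe 8,0,3,6 => slot 6
491: h=2 => slot 2
Table: [928, —, 491, 632, 626, 247, 522, —, 676, 500, —]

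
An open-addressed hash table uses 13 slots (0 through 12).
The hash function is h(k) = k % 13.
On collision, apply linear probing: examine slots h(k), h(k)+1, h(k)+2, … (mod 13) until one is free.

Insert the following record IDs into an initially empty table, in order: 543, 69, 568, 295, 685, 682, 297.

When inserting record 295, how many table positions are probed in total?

3

Insert 543: h=10, slot 10 empty -> index 10.
Insert 69: h=4, slot 4 empty -> index 4.
Insert 568: h=9, slot 9 empty -> index 9.
Insert 295: h=9, slots 9,10 occupied -> index 11.
Insert 685: h=9, slots 9,10,11 occupied -> index 12.
Insert 682: h=6, slot 6 empty -> index 6.
Insert 297: h=11, slots 11,12 occupied -> index 0.
Table: [297, ∅, ∅, ∅, 69, ∅, 682, ∅, ∅, 568, 543, 295, 685]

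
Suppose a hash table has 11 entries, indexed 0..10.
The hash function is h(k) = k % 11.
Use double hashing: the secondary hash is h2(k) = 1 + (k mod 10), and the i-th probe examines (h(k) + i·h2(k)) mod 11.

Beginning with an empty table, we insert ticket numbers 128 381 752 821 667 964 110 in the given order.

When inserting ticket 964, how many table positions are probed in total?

3

128 hashes to 7; slot 7 is free -> place at 7.
381 hashes to 7, h2=2; 7 taken -> place at 9.
752 hashes to 4; slot 4 is free -> place at 4.
821 hashes to 7, h2=2; 7,9 taken -> place at 0.
667 hashes to 7, h2=8; 7,4 taken -> place at 1.
964 hashes to 7, h2=5; 7,1 taken -> place at 6.
110 hashes to 0, h2=1; 0,1 taken -> place at 2.
Table: [821, 667, 110, -, 752, -, 964, 128, -, 381, -]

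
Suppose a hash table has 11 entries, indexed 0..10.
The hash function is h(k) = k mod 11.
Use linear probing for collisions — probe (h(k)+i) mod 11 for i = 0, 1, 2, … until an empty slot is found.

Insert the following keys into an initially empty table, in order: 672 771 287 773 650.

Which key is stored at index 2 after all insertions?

771

672 hashes to 1; slot 1 is free → place at 1.
771 hashes to 1; 1 taken → place at 2.
287 hashes to 1; 1,2 taken → place at 3.
773 hashes to 3; 3 taken → place at 4.
650 hashes to 1; 1,2,3,4 taken → place at 5.
Table: [—, 672, 771, 287, 773, 650, —, —, —, —, —]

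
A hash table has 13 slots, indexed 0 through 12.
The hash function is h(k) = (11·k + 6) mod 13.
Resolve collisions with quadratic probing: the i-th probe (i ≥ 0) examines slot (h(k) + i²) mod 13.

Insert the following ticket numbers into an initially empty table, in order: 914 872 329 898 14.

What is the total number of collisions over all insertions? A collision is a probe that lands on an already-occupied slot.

914 hashes to 11; slot 11 is free → place at 11.
872 hashes to 4; slot 4 is free → place at 4.
329 hashes to 11; 11 taken → place at 12.
898 hashes to 4; 4 taken → place at 5.
14 hashes to 4; 4,5 taken → place at 8.
Table: [∅, ∅, ∅, ∅, 872, 898, ∅, ∅, 14, ∅, ∅, 914, 329]

4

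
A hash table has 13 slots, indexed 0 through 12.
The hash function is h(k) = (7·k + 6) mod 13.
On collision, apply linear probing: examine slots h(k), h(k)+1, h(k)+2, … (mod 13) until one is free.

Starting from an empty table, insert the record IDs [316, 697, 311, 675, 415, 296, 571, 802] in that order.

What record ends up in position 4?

802

Insert 316: h=8, slot 8 empty → index 8.
Insert 697: h=10, slot 10 empty → index 10.
Insert 311: h=12, slot 12 empty → index 12.
Insert 675: h=12, slot 12 occupied → index 0.
Insert 415: h=12, slots 12,0 occupied → index 1.
Insert 296: h=11, slot 11 empty → index 11.
Insert 571: h=12, slots 12,0,1 occupied → index 2.
Insert 802: h=4, slot 4 empty → index 4.
Table: [675, 415, 571, _, 802, _, _, _, 316, _, 697, 296, 311]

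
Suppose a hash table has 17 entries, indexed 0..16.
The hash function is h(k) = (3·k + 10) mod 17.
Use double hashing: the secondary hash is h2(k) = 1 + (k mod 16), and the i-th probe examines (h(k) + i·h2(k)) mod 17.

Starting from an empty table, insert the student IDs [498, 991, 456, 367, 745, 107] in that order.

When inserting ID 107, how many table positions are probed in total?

Insert 498: h=8, slot 8 empty => index 8.
Insert 991: h=8, h2=16, slot 8 occupied => index 7.
Insert 456: h=1, slot 1 empty => index 1.
Insert 367: h=6, slot 6 empty => index 6.
Insert 745: h=1, h2=10, slot 1 occupied => index 11.
Insert 107: h=8, h2=12, slot 8 occupied => index 3.
Table: [-, 456, -, 107, -, -, 367, 991, 498, -, -, 745, -, -, -, -, -]

2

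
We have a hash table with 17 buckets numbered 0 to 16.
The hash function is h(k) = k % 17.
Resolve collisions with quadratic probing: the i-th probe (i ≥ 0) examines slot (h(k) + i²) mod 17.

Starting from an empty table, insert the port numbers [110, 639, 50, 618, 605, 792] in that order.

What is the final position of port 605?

11

110 hashes to 8; slot 8 is free → place at 8.
639 hashes to 10; slot 10 is free → place at 10.
50 hashes to 16; slot 16 is free → place at 16.
618 hashes to 6; slot 6 is free → place at 6.
605 hashes to 10; 10 taken → place at 11.
792 hashes to 10; 10,11 taken → place at 14.
Table: [—, —, —, —, —, —, 618, —, 110, —, 639, 605, —, —, 792, —, 50]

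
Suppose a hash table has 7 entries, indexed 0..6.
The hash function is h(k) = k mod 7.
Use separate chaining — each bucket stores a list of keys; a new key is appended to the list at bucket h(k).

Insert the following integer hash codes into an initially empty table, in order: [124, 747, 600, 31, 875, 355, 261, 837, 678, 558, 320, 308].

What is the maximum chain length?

124 → bucket 5
747 → bucket 5 (collision)
600 → bucket 5 (collision)
31 → bucket 3
875 → bucket 0
355 → bucket 5 (collision)
261 → bucket 2
837 → bucket 4
678 → bucket 6
558 → bucket 5 (collision)
320 → bucket 5 (collision)
308 → bucket 0 (collision)
Final buckets:
0: 875 -> 308
1: ∅
2: 261
3: 31
4: 837
5: 124 -> 747 -> 600 -> 355 -> 558 -> 320
6: 678

6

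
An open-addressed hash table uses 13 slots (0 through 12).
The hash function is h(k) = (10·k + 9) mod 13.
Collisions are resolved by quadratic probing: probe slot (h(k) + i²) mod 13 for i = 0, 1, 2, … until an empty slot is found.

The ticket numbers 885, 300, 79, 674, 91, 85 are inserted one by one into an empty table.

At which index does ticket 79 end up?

10

885 hashes to 6; slot 6 is free → place at 6.
300 hashes to 6; 6 taken → place at 7.
79 hashes to 6; 6,7 taken → place at 10.
674 hashes to 2; slot 2 is free → place at 2.
91 hashes to 9; slot 9 is free → place at 9.
85 hashes to 1; slot 1 is free → place at 1.
Table: [., 85, 674, ., ., ., 885, 300, ., 91, 79, ., .]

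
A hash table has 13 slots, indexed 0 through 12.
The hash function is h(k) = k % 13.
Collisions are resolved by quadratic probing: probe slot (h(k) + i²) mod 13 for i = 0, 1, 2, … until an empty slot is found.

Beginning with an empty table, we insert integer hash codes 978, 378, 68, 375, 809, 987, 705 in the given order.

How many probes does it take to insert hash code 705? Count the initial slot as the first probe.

978: h=3 => slot 3
378: h=1 => slot 1
68: h=3, probe 3,4 => slot 4
375: h=11 => slot 11
809: h=3, probe 3,4,7 => slot 7
987: h=12 => slot 12
705: h=3, probe 3,4,7,12,6 => slot 6
Table: [∅, 378, ∅, 978, 68, ∅, 705, 809, ∅, ∅, ∅, 375, 987]

5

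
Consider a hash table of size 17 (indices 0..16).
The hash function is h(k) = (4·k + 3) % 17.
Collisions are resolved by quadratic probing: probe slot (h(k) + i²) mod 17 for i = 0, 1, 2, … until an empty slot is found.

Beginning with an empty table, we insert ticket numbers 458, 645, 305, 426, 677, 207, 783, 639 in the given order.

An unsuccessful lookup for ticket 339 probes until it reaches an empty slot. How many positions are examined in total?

458: h=16 -> slot 16
645: h=16, probe 16,0 -> slot 0
305: h=16, probe 16,0,3 -> slot 3
426: h=7 -> slot 7
677: h=8 -> slot 8
207: h=15 -> slot 15
783: h=7, probe 7,8,11 -> slot 11
639: h=9 -> slot 9
Table: [645, —, —, 305, —, —, —, 426, 677, 639, —, 783, —, —, —, 207, 458]
Lookup 339: h=16, probe 16,0,3,8,15,7,1 → slot 1 empty, not found.

7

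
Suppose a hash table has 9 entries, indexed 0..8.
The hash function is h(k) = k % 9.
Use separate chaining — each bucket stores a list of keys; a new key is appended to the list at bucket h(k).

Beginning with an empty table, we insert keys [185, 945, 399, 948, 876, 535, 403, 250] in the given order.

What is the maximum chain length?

Insert 185: h=5, bucket 5 empty → new chain.
Insert 945: h=0, bucket 0 empty → new chain.
Insert 399: h=3, bucket 3 empty → new chain.
Insert 948: h=3, bucket 3 nonempty → append to chain.
Insert 876: h=3, bucket 3 nonempty → append to chain.
Insert 535: h=4, bucket 4 empty → new chain.
Insert 403: h=7, bucket 7 empty → new chain.
Insert 250: h=7, bucket 7 nonempty → append to chain.
Final buckets:
0: 945
1: ∅
2: ∅
3: 399 -> 948 -> 876
4: 535
5: 185
6: ∅
7: 403 -> 250
8: ∅

3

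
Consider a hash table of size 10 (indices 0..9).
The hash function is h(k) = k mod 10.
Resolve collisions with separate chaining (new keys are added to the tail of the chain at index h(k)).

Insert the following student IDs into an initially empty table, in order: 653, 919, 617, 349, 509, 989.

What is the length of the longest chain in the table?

4

Insert 653: h=3, bucket 3 empty → new chain.
Insert 919: h=9, bucket 9 empty → new chain.
Insert 617: h=7, bucket 7 empty → new chain.
Insert 349: h=9, bucket 9 nonempty → append to chain.
Insert 509: h=9, bucket 9 nonempty → append to chain.
Insert 989: h=9, bucket 9 nonempty → append to chain.
Final buckets:
0: _
1: _
2: _
3: 653
4: _
5: _
6: _
7: 617
8: _
9: 919 -> 349 -> 509 -> 989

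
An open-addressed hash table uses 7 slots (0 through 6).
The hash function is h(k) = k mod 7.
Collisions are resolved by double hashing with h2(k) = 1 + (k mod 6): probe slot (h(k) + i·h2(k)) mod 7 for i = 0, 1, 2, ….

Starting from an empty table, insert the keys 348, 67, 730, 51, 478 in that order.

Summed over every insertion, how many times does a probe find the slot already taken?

348: h=5 => slot 5
67: h=4 => slot 4
730: h=2 => slot 2
51: h=2, h2=4, probe 2,6 => slot 6
478: h=2, h2=5, probe 2,0 => slot 0
Table: [478, —, 730, —, 67, 348, 51]

2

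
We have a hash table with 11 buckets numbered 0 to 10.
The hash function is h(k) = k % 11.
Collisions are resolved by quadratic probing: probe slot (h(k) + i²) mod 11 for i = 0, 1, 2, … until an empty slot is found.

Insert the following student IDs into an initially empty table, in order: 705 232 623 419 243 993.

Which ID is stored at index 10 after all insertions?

705 hashes to 1; slot 1 is free => place at 1.
232 hashes to 1; 1 taken => place at 2.
623 hashes to 7; slot 7 is free => place at 7.
419 hashes to 1; 1,2 taken => place at 5.
243 hashes to 1; 1,2,5 taken => place at 10.
993 hashes to 3; slot 3 is free => place at 3.
Table: [∅, 705, 232, 993, ∅, 419, ∅, 623, ∅, ∅, 243]

243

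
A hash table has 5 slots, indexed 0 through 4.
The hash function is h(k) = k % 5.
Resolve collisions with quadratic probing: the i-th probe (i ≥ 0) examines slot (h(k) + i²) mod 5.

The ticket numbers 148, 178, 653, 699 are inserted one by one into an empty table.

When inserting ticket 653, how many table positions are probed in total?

3

Insert 148: h=3, slot 3 empty -> index 3.
Insert 178: h=3, slot 3 occupied -> index 4.
Insert 653: h=3, slots 3,4 occupied -> index 2.
Insert 699: h=4, slot 4 occupied -> index 0.
Table: [699, _, 653, 148, 178]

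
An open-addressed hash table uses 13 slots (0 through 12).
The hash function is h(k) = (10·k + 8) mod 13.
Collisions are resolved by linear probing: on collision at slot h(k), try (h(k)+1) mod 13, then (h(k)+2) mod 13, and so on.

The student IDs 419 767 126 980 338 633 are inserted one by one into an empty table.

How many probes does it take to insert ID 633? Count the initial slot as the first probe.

Insert 419: h=12, slot 12 empty -> index 12.
Insert 767: h=8, slot 8 empty -> index 8.
Insert 126: h=7, slot 7 empty -> index 7.
Insert 980: h=6, slot 6 empty -> index 6.
Insert 338: h=8, slot 8 occupied -> index 9.
Insert 633: h=7, slots 7,8,9 occupied -> index 10.
Table: [_, _, _, _, _, _, 980, 126, 767, 338, 633, _, 419]

4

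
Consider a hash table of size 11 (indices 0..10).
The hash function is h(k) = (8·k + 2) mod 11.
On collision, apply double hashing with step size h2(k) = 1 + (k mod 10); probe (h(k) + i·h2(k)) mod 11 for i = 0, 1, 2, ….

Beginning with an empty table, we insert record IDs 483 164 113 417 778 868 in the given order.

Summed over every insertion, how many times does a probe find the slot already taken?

3

483: h=5 => slot 5
164: h=5, h2=5, probe 5,10 => slot 10
113: h=4 => slot 4
417: h=5, h2=8, probe 5,2 => slot 2
778: h=0 => slot 0
868: h=5, h2=9, probe 5,3 => slot 3
Table: [778, ∅, 417, 868, 113, 483, ∅, ∅, ∅, ∅, 164]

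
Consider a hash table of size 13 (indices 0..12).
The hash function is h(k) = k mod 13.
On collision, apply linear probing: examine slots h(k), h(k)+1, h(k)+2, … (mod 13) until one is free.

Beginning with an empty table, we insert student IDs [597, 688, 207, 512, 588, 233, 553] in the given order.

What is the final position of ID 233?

597 hashes to 12; slot 12 is free => place at 12.
688 hashes to 12; 12 taken => place at 0.
207 hashes to 12; 12,0 taken => place at 1.
512 hashes to 5; slot 5 is free => place at 5.
588 hashes to 3; slot 3 is free => place at 3.
233 hashes to 12; 12,0,1 taken => place at 2.
553 hashes to 7; slot 7 is free => place at 7.
Table: [688, 207, 233, 588, _, 512, _, 553, _, _, _, _, 597]

2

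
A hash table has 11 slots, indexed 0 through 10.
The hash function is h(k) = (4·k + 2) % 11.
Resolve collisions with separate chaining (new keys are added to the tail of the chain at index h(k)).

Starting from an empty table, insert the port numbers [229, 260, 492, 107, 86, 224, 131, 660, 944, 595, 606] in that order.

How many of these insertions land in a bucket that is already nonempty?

4

229 -> bucket 5
260 -> bucket 8
492 -> bucket 1
107 -> bucket 1 (collision)
86 -> bucket 5 (collision)
224 -> bucket 7
131 -> bucket 9
660 -> bucket 2
944 -> bucket 5 (collision)
595 -> bucket 6
606 -> bucket 6 (collision)
Final buckets:
0: _
1: 492 -> 107
2: 660
3: _
4: _
5: 229 -> 86 -> 944
6: 595 -> 606
7: 224
8: 260
9: 131
10: _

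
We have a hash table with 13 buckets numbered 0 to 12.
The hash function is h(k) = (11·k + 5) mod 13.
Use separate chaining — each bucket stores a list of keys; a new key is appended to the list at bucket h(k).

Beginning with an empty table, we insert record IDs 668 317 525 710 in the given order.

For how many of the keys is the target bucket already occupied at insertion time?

668 -> bucket 8
317 -> bucket 8 (collision)
525 -> bucket 8 (collision)
710 -> bucket 2
Final buckets:
0: _
1: _
2: 710
3: _
4: _
5: _
6: _
7: _
8: 668 -> 317 -> 525
9: _
10: _
11: _
12: _

2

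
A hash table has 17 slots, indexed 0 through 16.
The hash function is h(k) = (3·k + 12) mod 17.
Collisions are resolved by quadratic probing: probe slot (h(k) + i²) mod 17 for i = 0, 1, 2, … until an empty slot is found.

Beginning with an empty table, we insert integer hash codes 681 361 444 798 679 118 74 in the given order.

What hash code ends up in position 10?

681: h=15 -> slot 15
361: h=7 -> slot 7
444: h=1 -> slot 1
798: h=9 -> slot 9
679: h=9, probe 9,10 -> slot 10
118: h=9, probe 9,10,13 -> slot 13
74: h=13, probe 13,14 -> slot 14
Table: [—, 444, —, —, —, —, —, 361, —, 798, 679, —, —, 118, 74, 681, —]

679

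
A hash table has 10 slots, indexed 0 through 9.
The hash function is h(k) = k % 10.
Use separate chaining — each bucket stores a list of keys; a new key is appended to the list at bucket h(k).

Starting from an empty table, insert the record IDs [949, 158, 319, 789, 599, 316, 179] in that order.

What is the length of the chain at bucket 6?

949 -> bucket 9
158 -> bucket 8
319 -> bucket 9 (collision)
789 -> bucket 9 (collision)
599 -> bucket 9 (collision)
316 -> bucket 6
179 -> bucket 9 (collision)
Final buckets:
0: _
1: _
2: _
3: _
4: _
5: _
6: 316
7: _
8: 158
9: 949 -> 319 -> 789 -> 599 -> 179

1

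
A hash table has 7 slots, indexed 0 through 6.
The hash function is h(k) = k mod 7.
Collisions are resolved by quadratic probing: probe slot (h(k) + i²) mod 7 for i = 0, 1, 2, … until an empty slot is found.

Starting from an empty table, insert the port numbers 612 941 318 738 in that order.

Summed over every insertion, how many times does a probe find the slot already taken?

6

Insert 612: h=3, slot 3 empty → index 3.
Insert 941: h=3, slot 3 occupied → index 4.
Insert 318: h=3, slots 3,4 occupied → index 0.
Insert 738: h=3, slots 3,4,0 occupied → index 5.
Table: [318, ., ., 612, 941, 738, .]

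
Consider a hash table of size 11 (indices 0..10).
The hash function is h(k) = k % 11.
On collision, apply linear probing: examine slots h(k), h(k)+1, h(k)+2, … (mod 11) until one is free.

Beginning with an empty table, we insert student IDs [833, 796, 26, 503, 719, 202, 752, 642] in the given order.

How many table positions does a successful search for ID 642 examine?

833 hashes to 8; slot 8 is free => place at 8.
796 hashes to 4; slot 4 is free => place at 4.
26 hashes to 4; 4 taken => place at 5.
503 hashes to 8; 8 taken => place at 9.
719 hashes to 4; 4,5 taken => place at 6.
202 hashes to 4; 4,5,6 taken => place at 7.
752 hashes to 4; 4,5,6,7,8,9 taken => place at 10.
642 hashes to 4; 4,5,6,7,8,9,10 taken => place at 0.
Table: [642, ., ., ., 796, 26, 719, 202, 833, 503, 752]
Lookup 642: h=4, probe 4,5,6,7,8,9,10,0 → found at 0.

8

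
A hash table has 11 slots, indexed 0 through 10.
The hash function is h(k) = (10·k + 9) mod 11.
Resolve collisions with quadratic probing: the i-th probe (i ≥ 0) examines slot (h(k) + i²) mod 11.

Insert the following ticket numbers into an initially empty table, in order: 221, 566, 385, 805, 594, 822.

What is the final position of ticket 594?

221 hashes to 8; slot 8 is free -> place at 8.
566 hashes to 4; slot 4 is free -> place at 4.
385 hashes to 9; slot 9 is free -> place at 9.
805 hashes to 7; slot 7 is free -> place at 7.
594 hashes to 9; 9 taken -> place at 10.
822 hashes to 1; slot 1 is free -> place at 1.
Table: [., 822, ., ., 566, ., ., 805, 221, 385, 594]

10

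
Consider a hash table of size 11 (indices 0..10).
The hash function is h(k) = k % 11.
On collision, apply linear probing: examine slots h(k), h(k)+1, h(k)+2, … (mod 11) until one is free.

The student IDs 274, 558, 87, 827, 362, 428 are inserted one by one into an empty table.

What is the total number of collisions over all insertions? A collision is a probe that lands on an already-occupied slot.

7

274 hashes to 10; slot 10 is free → place at 10.
558 hashes to 8; slot 8 is free → place at 8.
87 hashes to 10; 10 taken → place at 0.
827 hashes to 2; slot 2 is free → place at 2.
362 hashes to 10; 10,0 taken → place at 1.
428 hashes to 10; 10,0,1,2 taken → place at 3.
Table: [87, 362, 827, 428, ∅, ∅, ∅, ∅, 558, ∅, 274]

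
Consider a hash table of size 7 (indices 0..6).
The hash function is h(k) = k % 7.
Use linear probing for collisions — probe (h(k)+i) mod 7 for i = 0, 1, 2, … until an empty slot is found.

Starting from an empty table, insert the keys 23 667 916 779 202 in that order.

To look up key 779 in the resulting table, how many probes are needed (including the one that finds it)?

3

Insert 23: h=2, slot 2 empty => index 2.
Insert 667: h=2, slot 2 occupied => index 3.
Insert 916: h=6, slot 6 empty => index 6.
Insert 779: h=2, slots 2,3 occupied => index 4.
Insert 202: h=6, slot 6 occupied => index 0.
Table: [202, -, 23, 667, 779, -, 916]
Lookup 779: h=2, probe 2,3,4 → found at 4.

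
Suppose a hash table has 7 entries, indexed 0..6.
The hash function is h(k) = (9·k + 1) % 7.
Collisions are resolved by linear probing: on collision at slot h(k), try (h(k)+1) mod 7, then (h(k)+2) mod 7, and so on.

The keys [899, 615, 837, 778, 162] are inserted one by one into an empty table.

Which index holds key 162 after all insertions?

Insert 899: h=0, slot 0 empty => index 0.
Insert 615: h=6, slot 6 empty => index 6.
Insert 837: h=2, slot 2 empty => index 2.
Insert 778: h=3, slot 3 empty => index 3.
Insert 162: h=3, slot 3 occupied => index 4.
Table: [899, —, 837, 778, 162, —, 615]

4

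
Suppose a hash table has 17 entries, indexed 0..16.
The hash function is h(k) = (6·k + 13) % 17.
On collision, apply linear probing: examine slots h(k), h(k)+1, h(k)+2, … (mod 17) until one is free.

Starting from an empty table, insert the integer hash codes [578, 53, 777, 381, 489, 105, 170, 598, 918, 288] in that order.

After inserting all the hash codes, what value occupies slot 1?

578: h=13 -> slot 13
53: h=8 -> slot 8
777: h=0 -> slot 0
381: h=4 -> slot 4
489: h=6 -> slot 6
105: h=14 -> slot 14
170: h=13, probe 13,14,15 -> slot 15
598: h=14, probe 14,15,16 -> slot 16
918: h=13, probe 13,14,15,16,0,1 -> slot 1
288: h=7 -> slot 7
Table: [777, 918, ∅, ∅, 381, ∅, 489, 288, 53, ∅, ∅, ∅, ∅, 578, 105, 170, 598]

918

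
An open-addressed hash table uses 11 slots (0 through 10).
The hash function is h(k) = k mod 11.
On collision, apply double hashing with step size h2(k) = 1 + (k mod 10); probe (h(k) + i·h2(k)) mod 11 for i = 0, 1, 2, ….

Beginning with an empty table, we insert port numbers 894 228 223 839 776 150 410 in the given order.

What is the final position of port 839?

2

Insert 894: h=3, slot 3 empty => index 3.
Insert 228: h=8, slot 8 empty => index 8.
Insert 223: h=3, h2=4, slot 3 occupied => index 7.
Insert 839: h=3, h2=10, slot 3 occupied => index 2.
Insert 776: h=6, slot 6 empty => index 6.
Insert 150: h=7, h2=1, slots 7,8 occupied => index 9.
Insert 410: h=3, h2=1, slot 3 occupied => index 4.
Table: [-, -, 839, 894, 410, -, 776, 223, 228, 150, -]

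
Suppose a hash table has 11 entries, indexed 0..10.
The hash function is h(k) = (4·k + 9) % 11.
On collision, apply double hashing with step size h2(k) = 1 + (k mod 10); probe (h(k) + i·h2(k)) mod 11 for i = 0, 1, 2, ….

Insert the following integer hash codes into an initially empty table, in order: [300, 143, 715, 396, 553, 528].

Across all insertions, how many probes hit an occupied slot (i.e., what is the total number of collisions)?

4

300 hashes to 10; slot 10 is free -> place at 10.
143 hashes to 9; slot 9 is free -> place at 9.
715 hashes to 9, h2=6; 9 taken -> place at 4.
396 hashes to 9, h2=7; 9 taken -> place at 5.
553 hashes to 10, h2=4; 10 taken -> place at 3.
528 hashes to 9, h2=9; 9 taken -> place at 7.
Table: [_, _, _, 553, 715, 396, _, 528, _, 143, 300]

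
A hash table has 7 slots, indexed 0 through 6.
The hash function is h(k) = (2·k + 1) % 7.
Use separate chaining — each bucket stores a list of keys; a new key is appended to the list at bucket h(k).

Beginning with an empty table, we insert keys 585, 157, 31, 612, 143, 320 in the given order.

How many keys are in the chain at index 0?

4

585 → bucket 2
157 → bucket 0
31 → bucket 0 (collision)
612 → bucket 0 (collision)
143 → bucket 0 (collision)
320 → bucket 4
Final buckets:
0: 157 -> 31 -> 612 -> 143
1: ∅
2: 585
3: ∅
4: 320
5: ∅
6: ∅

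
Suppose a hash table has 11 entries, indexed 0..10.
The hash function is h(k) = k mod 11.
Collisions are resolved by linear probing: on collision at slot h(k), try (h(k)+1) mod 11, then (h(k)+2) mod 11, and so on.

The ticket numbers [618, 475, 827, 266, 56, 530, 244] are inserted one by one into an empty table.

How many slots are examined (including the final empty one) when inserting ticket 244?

6

618 hashes to 2; slot 2 is free → place at 2.
475 hashes to 2; 2 taken → place at 3.
827 hashes to 2; 2,3 taken → place at 4.
266 hashes to 2; 2,3,4 taken → place at 5.
56 hashes to 1; slot 1 is free → place at 1.
530 hashes to 2; 2,3,4,5 taken → place at 6.
244 hashes to 2; 2,3,4,5,6 taken → place at 7.
Table: [∅, 56, 618, 475, 827, 266, 530, 244, ∅, ∅, ∅]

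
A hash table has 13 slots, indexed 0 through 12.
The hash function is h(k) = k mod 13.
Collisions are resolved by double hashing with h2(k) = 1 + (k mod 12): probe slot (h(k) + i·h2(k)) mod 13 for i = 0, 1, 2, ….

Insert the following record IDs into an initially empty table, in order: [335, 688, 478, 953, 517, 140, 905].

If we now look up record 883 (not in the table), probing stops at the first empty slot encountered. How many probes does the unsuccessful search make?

3

335 hashes to 10; slot 10 is free → place at 10.
688 hashes to 12; slot 12 is free → place at 12.
478 hashes to 10, h2=11; 10 taken → place at 8.
953 hashes to 4; slot 4 is free → place at 4.
517 hashes to 10, h2=2; 10,12 taken → place at 1.
140 hashes to 10, h2=9; 10 taken → place at 6.
905 hashes to 8, h2=6; 8,1 taken → place at 7.
Table: [—, 517, —, —, 953, —, 140, 905, 478, —, 335, —, 688]
Lookup 883: h=12, h2=8, probe 12,7,2 → slot 2 empty, not found.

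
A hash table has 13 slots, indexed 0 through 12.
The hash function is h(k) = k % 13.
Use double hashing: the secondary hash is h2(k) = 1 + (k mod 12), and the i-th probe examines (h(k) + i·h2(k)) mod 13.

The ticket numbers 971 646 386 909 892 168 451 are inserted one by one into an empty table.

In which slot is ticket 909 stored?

Insert 971: h=9, slot 9 empty → index 9.
Insert 646: h=9, h2=11, slot 9 occupied → index 7.
Insert 386: h=9, h2=3, slot 9 occupied → index 12.
Insert 909: h=12, h2=10, slots 12,9 occupied → index 6.
Insert 892: h=8, slot 8 empty → index 8.
Insert 168: h=12, h2=1, slot 12 occupied → index 0.
Insert 451: h=9, h2=8, slot 9 occupied → index 4.
Table: [168, _, _, _, 451, _, 909, 646, 892, 971, _, _, 386]

6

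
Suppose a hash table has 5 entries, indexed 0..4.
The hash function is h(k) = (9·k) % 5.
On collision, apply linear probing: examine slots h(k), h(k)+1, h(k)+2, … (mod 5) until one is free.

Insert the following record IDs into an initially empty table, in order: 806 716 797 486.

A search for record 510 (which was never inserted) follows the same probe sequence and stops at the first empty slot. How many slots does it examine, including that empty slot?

Insert 806: h=4, slot 4 empty → index 4.
Insert 716: h=4, slot 4 occupied → index 0.
Insert 797: h=3, slot 3 empty → index 3.
Insert 486: h=4, slots 4,0 occupied → index 1.
Table: [716, 486, —, 797, 806]
Lookup 510: h=0, probe 0,1,2 → slot 2 empty, not found.

3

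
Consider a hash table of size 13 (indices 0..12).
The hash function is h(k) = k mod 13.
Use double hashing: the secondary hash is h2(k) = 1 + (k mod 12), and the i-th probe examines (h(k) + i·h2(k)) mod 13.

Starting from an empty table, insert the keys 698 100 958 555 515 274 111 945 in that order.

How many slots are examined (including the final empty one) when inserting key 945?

698 hashes to 9; slot 9 is free -> place at 9.
100 hashes to 9, h2=5; 9 taken -> place at 1.
958 hashes to 9, h2=11; 9 taken -> place at 7.
555 hashes to 9, h2=4; 9 taken -> place at 0.
515 hashes to 8; slot 8 is free -> place at 8.
274 hashes to 1, h2=11; 1 taken -> place at 12.
111 hashes to 7, h2=4; 7 taken -> place at 11.
945 hashes to 9, h2=10; 9 taken -> place at 6.
Table: [555, 100, _, _, _, _, 945, 958, 515, 698, _, 111, 274]

2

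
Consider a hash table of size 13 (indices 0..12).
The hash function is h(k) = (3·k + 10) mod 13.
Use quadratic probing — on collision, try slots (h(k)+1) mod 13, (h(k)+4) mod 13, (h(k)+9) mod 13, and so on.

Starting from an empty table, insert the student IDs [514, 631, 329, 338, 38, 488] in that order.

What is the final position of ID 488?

Insert 514: h=5, slot 5 empty => index 5.
Insert 631: h=5, slot 5 occupied => index 6.
Insert 329: h=9, slot 9 empty => index 9.
Insert 338: h=10, slot 10 empty => index 10.
Insert 38: h=7, slot 7 empty => index 7.
Insert 488: h=5, slots 5,6,9 occupied => index 1.
Table: [∅, 488, ∅, ∅, ∅, 514, 631, 38, ∅, 329, 338, ∅, ∅]

1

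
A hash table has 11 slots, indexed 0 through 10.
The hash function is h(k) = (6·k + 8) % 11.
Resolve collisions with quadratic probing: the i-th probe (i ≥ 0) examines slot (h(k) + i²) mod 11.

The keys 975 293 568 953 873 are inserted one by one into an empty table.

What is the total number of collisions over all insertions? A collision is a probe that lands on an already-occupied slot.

Insert 975: h=6, slot 6 empty → index 6.
Insert 293: h=6, slot 6 occupied → index 7.
Insert 568: h=6, slots 6,7 occupied → index 10.
Insert 953: h=6, slots 6,7,10 occupied → index 4.
Insert 873: h=10, slot 10 occupied → index 0.
Table: [873, —, —, —, 953, —, 975, 293, —, —, 568]

7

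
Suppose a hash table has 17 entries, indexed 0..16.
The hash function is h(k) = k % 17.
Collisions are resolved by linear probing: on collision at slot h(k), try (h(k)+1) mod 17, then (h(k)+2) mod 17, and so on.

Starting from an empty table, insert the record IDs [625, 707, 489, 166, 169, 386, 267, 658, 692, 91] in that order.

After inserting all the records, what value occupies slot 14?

Insert 625: h=13, slot 13 empty → index 13.
Insert 707: h=10, slot 10 empty → index 10.
Insert 489: h=13, slot 13 occupied → index 14.
Insert 166: h=13, slots 13,14 occupied → index 15.
Insert 169: h=16, slot 16 empty → index 16.
Insert 386: h=12, slot 12 empty → index 12.
Insert 267: h=12, slots 12,13,14,15,16 occupied → index 0.
Insert 658: h=12, slots 12,13,14,15,16,0 occupied → index 1.
Insert 692: h=12, slots 12,13,14,15,16,0,1 occupied → index 2.
Insert 91: h=6, slot 6 empty → index 6.
Table: [267, 658, 692, —, —, —, 91, —, —, —, 707, —, 386, 625, 489, 166, 169]

489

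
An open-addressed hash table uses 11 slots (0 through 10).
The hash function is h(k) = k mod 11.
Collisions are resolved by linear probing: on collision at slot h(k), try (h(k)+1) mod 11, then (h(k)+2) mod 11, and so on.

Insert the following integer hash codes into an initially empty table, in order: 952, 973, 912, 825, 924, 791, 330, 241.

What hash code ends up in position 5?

973

Insert 952: h=6, slot 6 empty -> index 6.
Insert 973: h=5, slot 5 empty -> index 5.
Insert 912: h=10, slot 10 empty -> index 10.
Insert 825: h=0, slot 0 empty -> index 0.
Insert 924: h=0, slot 0 occupied -> index 1.
Insert 791: h=10, slots 10,0,1 occupied -> index 2.
Insert 330: h=0, slots 0,1,2 occupied -> index 3.
Insert 241: h=10, slots 10,0,1,2,3 occupied -> index 4.
Table: [825, 924, 791, 330, 241, 973, 952, —, —, —, 912]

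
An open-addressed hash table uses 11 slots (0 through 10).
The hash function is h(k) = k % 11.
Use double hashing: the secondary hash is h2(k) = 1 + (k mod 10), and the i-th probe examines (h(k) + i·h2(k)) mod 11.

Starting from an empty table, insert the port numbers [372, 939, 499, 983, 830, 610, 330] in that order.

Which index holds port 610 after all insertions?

6

372 hashes to 9; slot 9 is free → place at 9.
939 hashes to 4; slot 4 is free → place at 4.
499 hashes to 4, h2=10; 4 taken → place at 3.
983 hashes to 4, h2=4; 4 taken → place at 8.
830 hashes to 5; slot 5 is free → place at 5.
610 hashes to 5, h2=1; 5 taken → place at 6.
330 hashes to 0; slot 0 is free → place at 0.
Table: [330, ∅, ∅, 499, 939, 830, 610, ∅, 983, 372, ∅]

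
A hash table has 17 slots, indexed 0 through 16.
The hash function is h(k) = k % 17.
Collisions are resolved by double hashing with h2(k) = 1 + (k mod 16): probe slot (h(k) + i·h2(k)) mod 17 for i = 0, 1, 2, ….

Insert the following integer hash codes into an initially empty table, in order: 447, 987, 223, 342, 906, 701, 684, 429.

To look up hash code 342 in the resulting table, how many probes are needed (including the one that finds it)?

2

447 hashes to 5; slot 5 is free => place at 5.
987 hashes to 1; slot 1 is free => place at 1.
223 hashes to 2; slot 2 is free => place at 2.
342 hashes to 2, h2=7; 2 taken => place at 9.
906 hashes to 5, h2=11; 5 taken => place at 16.
701 hashes to 4; slot 4 is free => place at 4.
684 hashes to 4, h2=13; 4 taken => place at 0.
429 hashes to 4, h2=14; 4,1 taken => place at 15.
Table: [684, 987, 223, —, 701, 447, —, —, —, 342, —, —, —, —, —, 429, 906]
Lookup 342: h=2, h2=7, probe 2,9 → found at 9.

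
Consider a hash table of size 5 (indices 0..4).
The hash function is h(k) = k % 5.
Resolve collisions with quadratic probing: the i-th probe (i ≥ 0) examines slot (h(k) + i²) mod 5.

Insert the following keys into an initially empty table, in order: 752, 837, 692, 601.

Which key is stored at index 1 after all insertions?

752 hashes to 2; slot 2 is free -> place at 2.
837 hashes to 2; 2 taken -> place at 3.
692 hashes to 2; 2,3 taken -> place at 1.
601 hashes to 1; 1,2 taken -> place at 0.
Table: [601, 692, 752, 837, -]

692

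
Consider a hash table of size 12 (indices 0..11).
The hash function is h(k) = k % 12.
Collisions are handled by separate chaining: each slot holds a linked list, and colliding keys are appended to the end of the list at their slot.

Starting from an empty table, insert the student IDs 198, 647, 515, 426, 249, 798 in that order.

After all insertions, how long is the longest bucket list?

3

198 -> bucket 6
647 -> bucket 11
515 -> bucket 11 (collision)
426 -> bucket 6 (collision)
249 -> bucket 9
798 -> bucket 6 (collision)
Final buckets:
0: .
1: .
2: .
3: .
4: .
5: .
6: 198 -> 426 -> 798
7: .
8: .
9: 249
10: .
11: 647 -> 515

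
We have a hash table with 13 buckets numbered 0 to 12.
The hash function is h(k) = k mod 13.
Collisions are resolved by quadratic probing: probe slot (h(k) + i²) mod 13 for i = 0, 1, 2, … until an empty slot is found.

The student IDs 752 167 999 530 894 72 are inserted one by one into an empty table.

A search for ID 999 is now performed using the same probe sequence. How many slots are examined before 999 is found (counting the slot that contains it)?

3

752 hashes to 11; slot 11 is free -> place at 11.
167 hashes to 11; 11 taken -> place at 12.
999 hashes to 11; 11,12 taken -> place at 2.
530 hashes to 10; slot 10 is free -> place at 10.
894 hashes to 10; 10,11 taken -> place at 1.
72 hashes to 7; slot 7 is free -> place at 7.
Table: [_, 894, 999, _, _, _, _, 72, _, _, 530, 752, 167]
Lookup 999: h=11, probe 11,12,2 → found at 2.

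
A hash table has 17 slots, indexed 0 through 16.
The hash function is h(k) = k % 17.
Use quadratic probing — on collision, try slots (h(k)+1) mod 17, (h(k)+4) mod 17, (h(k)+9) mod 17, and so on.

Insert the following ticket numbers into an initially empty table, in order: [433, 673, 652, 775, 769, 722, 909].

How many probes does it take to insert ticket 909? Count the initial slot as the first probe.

3

433 hashes to 8; slot 8 is free -> place at 8.
673 hashes to 10; slot 10 is free -> place at 10.
652 hashes to 6; slot 6 is free -> place at 6.
775 hashes to 10; 10 taken -> place at 11.
769 hashes to 4; slot 4 is free -> place at 4.
722 hashes to 8; 8 taken -> place at 9.
909 hashes to 8; 8,9 taken -> place at 12.
Table: [∅, ∅, ∅, ∅, 769, ∅, 652, ∅, 433, 722, 673, 775, 909, ∅, ∅, ∅, ∅]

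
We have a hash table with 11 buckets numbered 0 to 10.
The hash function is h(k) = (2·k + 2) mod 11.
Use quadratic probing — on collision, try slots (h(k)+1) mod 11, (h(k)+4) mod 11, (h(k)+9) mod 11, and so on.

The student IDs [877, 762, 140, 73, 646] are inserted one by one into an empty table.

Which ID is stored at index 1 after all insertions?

877: h=7 -> slot 7
762: h=8 -> slot 8
140: h=7, probe 7,8,0 -> slot 0
73: h=5 -> slot 5
646: h=7, probe 7,8,0,5,1 -> slot 1
Table: [140, 646, ∅, ∅, ∅, 73, ∅, 877, 762, ∅, ∅]

646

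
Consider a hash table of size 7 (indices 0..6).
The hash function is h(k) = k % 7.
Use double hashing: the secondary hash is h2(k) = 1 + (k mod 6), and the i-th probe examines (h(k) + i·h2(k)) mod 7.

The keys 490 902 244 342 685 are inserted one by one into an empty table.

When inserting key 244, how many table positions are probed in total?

2

490: h=0 → slot 0
902: h=6 → slot 6
244: h=6, h2=5, probe 6,4 → slot 4
342: h=6, h2=1, probe 6,0,1 → slot 1
685: h=6, h2=2, probe 6,1,3 → slot 3
Table: [490, 342, ., 685, 244, ., 902]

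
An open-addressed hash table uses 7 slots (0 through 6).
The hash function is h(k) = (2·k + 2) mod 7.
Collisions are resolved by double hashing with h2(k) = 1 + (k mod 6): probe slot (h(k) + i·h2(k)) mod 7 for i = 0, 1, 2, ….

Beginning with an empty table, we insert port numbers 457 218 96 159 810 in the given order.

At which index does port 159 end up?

2

Insert 457: h=6, slot 6 empty -> index 6.
Insert 218: h=4, slot 4 empty -> index 4.
Insert 96: h=5, slot 5 empty -> index 5.
Insert 159: h=5, h2=4, slot 5 occupied -> index 2.
Insert 810: h=5, h2=1, slots 5,6 occupied -> index 0.
Table: [810, -, 159, -, 218, 96, 457]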